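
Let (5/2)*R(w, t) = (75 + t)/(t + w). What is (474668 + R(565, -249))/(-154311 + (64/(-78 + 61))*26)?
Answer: -3187394141/1036855645 ≈ -3.0741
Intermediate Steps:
R(w, t) = 2*(75 + t)/(5*(t + w)) (R(w, t) = 2*((75 + t)/(t + w))/5 = 2*(75 + t)/(5*(t + w)))
(474668 + R(565, -249))/(-154311 + (64/(-78 + 61))*26) = (474668 + (30 + (⅖)*(-249))/(-249 + 565))/(-154311 + (64/(-78 + 61))*26) = (474668 + (30 - 498/5)/316)/(-154311 + (64/(-17))*26) = (474668 + (1/316)*(-348/5))/(-154311 - 1/17*64*26) = (474668 - 87/395)/(-154311 - 64/17*26) = 187493773/(395*(-154311 - 1664/17)) = 187493773/(395*(-2624951/17)) = (187493773/395)*(-17/2624951) = -3187394141/1036855645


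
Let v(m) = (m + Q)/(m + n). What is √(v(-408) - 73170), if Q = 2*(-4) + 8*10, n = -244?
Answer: I*√1944040038/163 ≈ 270.5*I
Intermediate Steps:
Q = 72 (Q = -8 + 80 = 72)
v(m) = (72 + m)/(-244 + m) (v(m) = (m + 72)/(m - 244) = (72 + m)/(-244 + m))
√(v(-408) - 73170) = √((72 - 408)/(-244 - 408) - 73170) = √(-336/(-652) - 73170) = √(-1/652*(-336) - 73170) = √(84/163 - 73170) = √(-11926626/163) = I*√1944040038/163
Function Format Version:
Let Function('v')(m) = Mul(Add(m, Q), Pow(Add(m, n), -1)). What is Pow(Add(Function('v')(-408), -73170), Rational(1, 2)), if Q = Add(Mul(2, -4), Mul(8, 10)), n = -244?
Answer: Mul(Rational(1, 163), I, Pow(1944040038, Rational(1, 2))) ≈ Mul(270.50, I)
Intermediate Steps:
Q = 72 (Q = Add(-8, 80) = 72)
Function('v')(m) = Mul(Pow(Add(-244, m), -1), Add(72, m)) (Function('v')(m) = Mul(Add(m, 72), Pow(Add(m, -244), -1)) = Mul(Add(72, m), Pow(Add(-244, m), -1)) = Mul(Pow(Add(-244, m), -1), Add(72, m)))
Pow(Add(Function('v')(-408), -73170), Rational(1, 2)) = Pow(Add(Mul(Pow(Add(-244, -408), -1), Add(72, -408)), -73170), Rational(1, 2)) = Pow(Add(Mul(Pow(-652, -1), -336), -73170), Rational(1, 2)) = Pow(Add(Mul(Rational(-1, 652), -336), -73170), Rational(1, 2)) = Pow(Add(Rational(84, 163), -73170), Rational(1, 2)) = Pow(Rational(-11926626, 163), Rational(1, 2)) = Mul(Rational(1, 163), I, Pow(1944040038, Rational(1, 2)))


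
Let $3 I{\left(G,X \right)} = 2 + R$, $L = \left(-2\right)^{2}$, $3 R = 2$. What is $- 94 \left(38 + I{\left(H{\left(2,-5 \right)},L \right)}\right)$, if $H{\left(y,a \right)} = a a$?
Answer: $- \frac{32900}{9} \approx -3655.6$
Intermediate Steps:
$R = \frac{2}{3}$ ($R = \frac{1}{3} \cdot 2 = \frac{2}{3} \approx 0.66667$)
$H{\left(y,a \right)} = a^{2}$
$L = 4$
$I{\left(G,X \right)} = \frac{8}{9}$ ($I{\left(G,X \right)} = \frac{2 + \frac{2}{3}}{3} = \frac{1}{3} \cdot \frac{8}{3} = \frac{8}{9}$)
$- 94 \left(38 + I{\left(H{\left(2,-5 \right)},L \right)}\right) = - 94 \left(38 + \frac{8}{9}\right) = \left(-94\right) \frac{350}{9} = - \frac{32900}{9}$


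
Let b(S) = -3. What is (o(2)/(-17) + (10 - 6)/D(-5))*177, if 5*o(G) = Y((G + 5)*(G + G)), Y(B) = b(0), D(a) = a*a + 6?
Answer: 76641/2635 ≈ 29.086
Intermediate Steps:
D(a) = 6 + a**2 (D(a) = a**2 + 6 = 6 + a**2)
Y(B) = -3
o(G) = -3/5 (o(G) = (1/5)*(-3) = -3/5)
(o(2)/(-17) + (10 - 6)/D(-5))*177 = (-3/5/(-17) + (10 - 6)/(6 + (-5)**2))*177 = (-3/5*(-1/17) + 4/(6 + 25))*177 = (3/85 + 4/31)*177 = (433/2635)*177 = 76641/2635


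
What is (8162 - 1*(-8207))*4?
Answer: 65476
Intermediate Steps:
(8162 - 1*(-8207))*4 = (8162 + 8207)*4 = 16369*4 = 65476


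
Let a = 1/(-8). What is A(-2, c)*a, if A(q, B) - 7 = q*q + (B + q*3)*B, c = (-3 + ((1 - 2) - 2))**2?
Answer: -1091/8 ≈ -136.38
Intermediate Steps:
a = -1/8 ≈ -0.12500
c = 36 (c = (-3 + (-1 - 2))**2 = (-3 - 3)**2 = (-6)**2 = 36)
A(q, B) = 7 + q**2 + B*(B + 3*q) (A(q, B) = 7 + (q*q + (B + q*3)*B) = 7 + (q**2 + (B + 3*q)*B) = 7 + (q**2 + B*(B + 3*q)) = 7 + q**2 + B*(B + 3*q))
A(-2, c)*a = (7 + 36**2 + (-2)**2 + 3*36*(-2))*(-1/8) = (7 + 1296 + 4 - 216)*(-1/8) = 1091*(-1/8) = -1091/8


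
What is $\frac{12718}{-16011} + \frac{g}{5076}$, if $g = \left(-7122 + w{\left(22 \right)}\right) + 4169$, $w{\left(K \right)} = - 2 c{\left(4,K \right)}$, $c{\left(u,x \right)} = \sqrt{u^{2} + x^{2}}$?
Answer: $- \frac{4142113}{3010068} - \frac{5 \sqrt{5}}{1269} \approx -1.3849$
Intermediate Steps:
$w{\left(K \right)} = - 2 \sqrt{16 + K^{2}}$ ($w{\left(K \right)} = - 2 \sqrt{4^{2} + K^{2}} = - 2 \sqrt{16 + K^{2}}$)
$g = -2953 - 20 \sqrt{5}$ ($g = \left(-7122 - 2 \sqrt{16 + 22^{2}}\right) + 4169 = \left(-7122 - 2 \sqrt{16 + 484}\right) + 4169 = \left(-7122 - 2 \sqrt{500}\right) + 4169 = \left(-7122 - 2 \cdot 10 \sqrt{5}\right) + 4169 = \left(-7122 - 20 \sqrt{5}\right) + 4169 = -2953 - 20 \sqrt{5} \approx -2997.7$)
$\frac{12718}{-16011} + \frac{g}{5076} = \frac{12718}{-16011} + \frac{-2953 - 20 \sqrt{5}}{5076} = 12718 \left(- \frac{1}{16011}\right) + \left(-2953 - 20 \sqrt{5}\right) \frac{1}{5076} = - \frac{12718}{16011} - \left(\frac{2953}{5076} + \frac{5 \sqrt{5}}{1269}\right) = - \frac{4142113}{3010068} - \frac{5 \sqrt{5}}{1269}$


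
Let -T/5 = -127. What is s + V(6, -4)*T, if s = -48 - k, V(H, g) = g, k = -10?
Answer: -2578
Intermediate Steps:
T = 635 (T = -5*(-127) = 635)
s = -38 (s = -48 - 1*(-10) = -48 + 10 = -38)
s + V(6, -4)*T = -38 - 4*635 = -38 - 2540 = -2578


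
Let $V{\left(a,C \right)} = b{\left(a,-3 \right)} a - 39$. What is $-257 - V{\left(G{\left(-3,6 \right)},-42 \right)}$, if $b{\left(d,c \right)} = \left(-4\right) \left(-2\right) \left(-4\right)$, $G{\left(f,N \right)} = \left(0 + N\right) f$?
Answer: $-794$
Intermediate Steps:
$G{\left(f,N \right)} = N f$
$b{\left(d,c \right)} = -32$ ($b{\left(d,c \right)} = 8 \left(-4\right) = -32$)
$V{\left(a,C \right)} = -39 - 32 a$ ($V{\left(a,C \right)} = - 32 a - 39 = -39 - 32 a$)
$-257 - V{\left(G{\left(-3,6 \right)},-42 \right)} = -257 - \left(-39 - 32 \cdot 6 \left(-3\right)\right) = -257 - \left(-39 - -576\right) = -257 - \left(-39 + 576\right) = -257 - 537 = -794$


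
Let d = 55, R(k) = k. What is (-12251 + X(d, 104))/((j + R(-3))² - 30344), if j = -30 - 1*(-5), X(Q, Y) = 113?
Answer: 6069/14780 ≈ 0.41062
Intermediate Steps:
j = -25 (j = -30 + 5 = -25)
(-12251 + X(d, 104))/((j + R(-3))² - 30344) = (-12251 + 113)/((-25 - 3)² - 30344) = -12138/((-28)² - 30344) = -12138/(784 - 30344) = -12138/(-29560) = -12138*(-1/29560) = 6069/14780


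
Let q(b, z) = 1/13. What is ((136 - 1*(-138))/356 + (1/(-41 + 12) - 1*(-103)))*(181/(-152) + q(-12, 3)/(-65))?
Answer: -81980534657/663007280 ≈ -123.65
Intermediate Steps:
q(b, z) = 1/13
((136 - 1*(-138))/356 + (1/(-41 + 12) - 1*(-103)))*(181/(-152) + q(-12, 3)/(-65)) = ((136 - 1*(-138))/356 + (1/(-41 + 12) - 1*(-103)))*(181/(-152) + (1/13)/(-65)) = ((136 + 138)*(1/356) + (1/(-29) + 103))*(181*(-1/152) + (1/13)*(-1/65)) = (274*(1/356) + (-1/29 + 103))*(-181/152 - 1/845) = (137/178 + 2986/29)*(-153097/128440) = (535481/5162)*(-153097/128440) = -81980534657/663007280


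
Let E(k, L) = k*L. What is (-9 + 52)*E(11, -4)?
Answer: -1892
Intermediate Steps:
E(k, L) = L*k
(-9 + 52)*E(11, -4) = (-9 + 52)*(-4*11) = 43*(-44) = -1892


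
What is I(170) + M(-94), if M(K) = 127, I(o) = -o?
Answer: -43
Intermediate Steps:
I(170) + M(-94) = -1*170 + 127 = -170 + 127 = -43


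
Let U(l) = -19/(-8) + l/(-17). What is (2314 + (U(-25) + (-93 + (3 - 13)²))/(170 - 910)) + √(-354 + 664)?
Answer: 46575897/20128 + √310 ≈ 2331.6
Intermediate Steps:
U(l) = 19/8 - l/17 (U(l) = -19*(-⅛) + l*(-1/17) = 19/8 - l/17)
(2314 + (U(-25) + (-93 + (3 - 13)²))/(170 - 910)) + √(-354 + 664) = (2314 + ((19/8 - 1/17*(-25)) + (-93 + (3 - 13)²))/(170 - 910)) + √(-354 + 664) = (2314 + ((19/8 + 25/17) + (-93 + (-10)²))/(-740)) + √310 = (2314 + (523/136 + (-93 + 100))*(-1/740)) + √310 = (2314 + (523/136 + 7)*(-1/740)) + √310 = (2314 + (1475/136)*(-1/740)) + √310 = (2314 - 295/20128) + √310 = 46575897/20128 + √310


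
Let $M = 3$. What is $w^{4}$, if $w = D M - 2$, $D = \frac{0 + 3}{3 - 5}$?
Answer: $\frac{28561}{16} \approx 1785.1$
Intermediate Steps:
$D = - \frac{3}{2}$ ($D = \frac{3}{-2} = 3 \left(- \frac{1}{2}\right) = - \frac{3}{2} \approx -1.5$)
$w = - \frac{13}{2}$ ($w = \left(- \frac{3}{2}\right) 3 - 2 = - \frac{9}{2} - 2 = - \frac{13}{2} \approx -6.5$)
$w^{4} = \left(- \frac{13}{2}\right)^{4} = \frac{28561}{16}$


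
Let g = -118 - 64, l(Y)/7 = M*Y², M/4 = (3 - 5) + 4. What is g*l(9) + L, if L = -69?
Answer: -825621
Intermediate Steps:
M = 8 (M = 4*((3 - 5) + 4) = 4*(-2 + 4) = 4*2 = 8)
l(Y) = 56*Y² (l(Y) = 7*(8*Y²) = 56*Y²)
g = -182
g*l(9) + L = -10192*9² - 69 = -10192*81 - 69 = -182*4536 - 69 = -825552 - 69 = -825621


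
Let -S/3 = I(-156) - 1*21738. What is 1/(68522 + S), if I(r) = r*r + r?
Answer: 1/61196 ≈ 1.6341e-5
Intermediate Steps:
I(r) = r + r² (I(r) = r² + r = r + r²)
S = -7326 (S = -3*(-156*(1 - 156) - 1*21738) = -3*(-156*(-155) - 21738) = -3*(24180 - 21738) = -3*2442 = -7326)
1/(68522 + S) = 1/(68522 - 7326) = 1/61196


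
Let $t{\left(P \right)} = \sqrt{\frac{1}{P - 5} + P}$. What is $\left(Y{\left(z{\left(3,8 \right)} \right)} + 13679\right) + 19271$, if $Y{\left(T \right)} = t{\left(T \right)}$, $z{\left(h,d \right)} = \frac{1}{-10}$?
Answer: $32950 + \frac{i \sqrt{77010}}{510} \approx 32950.0 + 0.54413 i$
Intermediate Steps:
$z{\left(h,d \right)} = - \frac{1}{10}$
$t{\left(P \right)} = \sqrt{P + \frac{1}{-5 + P}}$ ($t{\left(P \right)} = \sqrt{\frac{1}{-5 + P} + P} = \sqrt{P + \frac{1}{-5 + P}}$)
$Y{\left(T \right)} = \sqrt{\frac{1 + T \left(-5 + T\right)}{-5 + T}}$
$\left(Y{\left(z{\left(3,8 \right)} \right)} + 13679\right) + 19271 = \left(\sqrt{\frac{1 - \frac{-5 - \frac{1}{10}}{10}}{-5 - \frac{1}{10}}} + 13679\right) + 19271 = \left(\sqrt{\frac{1 - - \frac{51}{100}}{- \frac{51}{10}}} + 13679\right) + 19271 = \left(\sqrt{- \frac{10 \left(1 + \frac{51}{100}\right)}{51}} + 13679\right) + 19271 = \left(\sqrt{\left(- \frac{10}{51}\right) \frac{151}{100}} + 13679\right) + 19271 = \left(\sqrt{- \frac{151}{510}} + 13679\right) + 19271 = \left(\frac{i \sqrt{77010}}{510} + 13679\right) + 19271 = \left(13679 + \frac{i \sqrt{77010}}{510}\right) + 19271 = 32950 + \frac{i \sqrt{77010}}{510}$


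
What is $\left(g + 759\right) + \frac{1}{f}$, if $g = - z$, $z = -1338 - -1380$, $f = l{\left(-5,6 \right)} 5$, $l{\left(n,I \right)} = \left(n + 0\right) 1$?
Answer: $\frac{17924}{25} \approx 716.96$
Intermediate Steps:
$l{\left(n,I \right)} = n$ ($l{\left(n,I \right)} = n 1 = n$)
$f = -25$ ($f = \left(-5\right) 5 = -25$)
$z = 42$ ($z = -1338 + 1380 = 42$)
$g = -42$ ($g = \left(-1\right) 42 = -42$)
$\left(g + 759\right) + \frac{1}{f} = \left(-42 + 759\right) + \frac{1}{-25} = 717 - \frac{1}{25} = \frac{17924}{25}$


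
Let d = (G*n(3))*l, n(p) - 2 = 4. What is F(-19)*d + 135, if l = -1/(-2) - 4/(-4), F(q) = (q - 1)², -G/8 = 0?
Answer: 135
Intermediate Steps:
G = 0 (G = -8*0 = 0)
n(p) = 6 (n(p) = 2 + 4 = 6)
F(q) = (-1 + q)²
l = 3/2 (l = -1*(-½) - 4*(-¼) = ½ + 1 = 3/2 ≈ 1.5000)
d = 0 (d = (0*6)*(3/2) = 0*(3/2) = 0)
F(-19)*d + 135 = (-1 - 19)²*0 + 135 = (-20)²*0 + 135 = 400*0 + 135 = 0 + 135 = 135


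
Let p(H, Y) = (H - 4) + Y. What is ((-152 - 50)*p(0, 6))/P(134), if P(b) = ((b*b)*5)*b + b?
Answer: -202/6015327 ≈ -3.3581e-5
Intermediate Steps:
p(H, Y) = -4 + H + Y (p(H, Y) = (-4 + H) + Y = -4 + H + Y)
P(b) = b + 5*b³ (P(b) = (b²*5)*b + b = (5*b²)*b + b = 5*b³ + b = b + 5*b³)
((-152 - 50)*p(0, 6))/P(134) = ((-152 - 50)*(-4 + 0 + 6))/(134 + 5*134³) = (-202*2)/(134 + 5*2406104) = -404/(134 + 12030520) = -404/12030654 = -404*1/12030654 = -202/6015327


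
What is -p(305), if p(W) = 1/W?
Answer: -1/305 ≈ -0.0032787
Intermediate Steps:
-p(305) = -1/305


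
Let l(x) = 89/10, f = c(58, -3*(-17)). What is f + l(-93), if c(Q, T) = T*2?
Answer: 1109/10 ≈ 110.90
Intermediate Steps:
c(Q, T) = 2*T
f = 102 (f = 2*(-3*(-17)) = 2*51 = 102)
l(x) = 89/10 (l(x) = 89*(1/10) = 89/10)
f + l(-93) = 102 + 89/10 = 1109/10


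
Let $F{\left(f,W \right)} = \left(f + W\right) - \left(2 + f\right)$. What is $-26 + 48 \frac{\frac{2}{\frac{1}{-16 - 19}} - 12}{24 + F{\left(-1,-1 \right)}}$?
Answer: $- \frac{1494}{7} \approx -213.43$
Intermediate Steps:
$F{\left(f,W \right)} = -2 + W$ ($F{\left(f,W \right)} = \left(W + f\right) - \left(2 + f\right) = -2 + W$)
$-26 + 48 \frac{\frac{2}{\frac{1}{-16 - 19}} - 12}{24 + F{\left(-1,-1 \right)}} = -26 + 48 \frac{\frac{2}{\frac{1}{-16 - 19}} - 12}{24 - 3} = -26 + 48 \frac{\frac{2}{\frac{1}{-35}} - 12}{24 - 3} = -26 + 48 \frac{\frac{2}{- \frac{1}{35}} - 12}{21} = -26 + 48 \left(2 \left(-35\right) - 12\right) \frac{1}{21} = -26 + 48 \left(-70 - 12\right) \frac{1}{21} = -26 + 48 \left(\left(-82\right) \frac{1}{21}\right) = -26 + 48 \left(- \frac{82}{21}\right) = -26 - \frac{1312}{7} = - \frac{1494}{7}$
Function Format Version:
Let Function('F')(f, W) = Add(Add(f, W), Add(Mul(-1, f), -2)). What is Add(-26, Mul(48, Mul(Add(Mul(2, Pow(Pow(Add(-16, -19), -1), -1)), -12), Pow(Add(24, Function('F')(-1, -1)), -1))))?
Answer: Rational(-1494, 7) ≈ -213.43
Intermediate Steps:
Function('F')(f, W) = Add(-2, W) (Function('F')(f, W) = Add(Add(W, f), Add(-2, Mul(-1, f))) = Add(-2, W))
Add(-26, Mul(48, Mul(Add(Mul(2, Pow(Pow(Add(-16, -19), -1), -1)), -12), Pow(Add(24, Function('F')(-1, -1)), -1)))) = Add(-26, Mul(48, Mul(Add(Mul(2, Pow(Pow(Add(-16, -19), -1), -1)), -12), Pow(Add(24, Add(-2, -1)), -1)))) = Add(-26, Mul(48, Mul(Add(Mul(2, Pow(Pow(-35, -1), -1)), -12), Pow(Add(24, -3), -1)))) = Add(-26, Mul(48, Mul(Add(Mul(2, Pow(Rational(-1, 35), -1)), -12), Pow(21, -1)))) = Add(-26, Mul(48, Mul(Add(Mul(2, -35), -12), Rational(1, 21)))) = Add(-26, Mul(48, Mul(Add(-70, -12), Rational(1, 21)))) = Add(-26, Mul(48, Mul(-82, Rational(1, 21)))) = Add(-26, Mul(48, Rational(-82, 21))) = Add(-26, Rational(-1312, 7)) = Rational(-1494, 7)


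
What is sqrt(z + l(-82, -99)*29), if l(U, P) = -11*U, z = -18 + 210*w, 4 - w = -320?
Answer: 2*sqrt(23545) ≈ 306.89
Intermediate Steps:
w = 324 (w = 4 - 1*(-320) = 4 + 320 = 324)
z = 68022 (z = -18 + 210*324 = -18 + 68040 = 68022)
sqrt(z + l(-82, -99)*29) = sqrt(68022 - 11*(-82)*29) = sqrt(68022 + 902*29) = sqrt(68022 + 26158) = sqrt(94180) = 2*sqrt(23545)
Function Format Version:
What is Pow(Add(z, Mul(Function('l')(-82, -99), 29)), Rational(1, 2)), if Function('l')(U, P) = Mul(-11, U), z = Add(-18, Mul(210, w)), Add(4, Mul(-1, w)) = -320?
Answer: Mul(2, Pow(23545, Rational(1, 2))) ≈ 306.89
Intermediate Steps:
w = 324 (w = Add(4, Mul(-1, -320)) = Add(4, 320) = 324)
z = 68022 (z = Add(-18, Mul(210, 324)) = Add(-18, 68040) = 68022)
Pow(Add(z, Mul(Function('l')(-82, -99), 29)), Rational(1, 2)) = Pow(Add(68022, Mul(Mul(-11, -82), 29)), Rational(1, 2)) = Pow(Add(68022, Mul(902, 29)), Rational(1, 2)) = Pow(Add(68022, 26158), Rational(1, 2)) = Pow(94180, Rational(1, 2)) = Mul(2, Pow(23545, Rational(1, 2)))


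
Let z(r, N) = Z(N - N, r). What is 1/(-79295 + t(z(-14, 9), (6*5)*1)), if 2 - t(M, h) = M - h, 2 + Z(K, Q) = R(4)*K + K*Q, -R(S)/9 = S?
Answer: -1/79261 ≈ -1.2617e-5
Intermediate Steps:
R(S) = -9*S
Z(K, Q) = -2 - 36*K + K*Q (Z(K, Q) = -2 + ((-9*4)*K + K*Q) = -2 + (-36*K + K*Q) = -2 - 36*K + K*Q)
z(r, N) = -2 (z(r, N) = -2 - 36*(N - N) + (N - N)*r = -2 - 36*0 + 0*r = -2 + 0 + 0 = -2)
t(M, h) = 2 + h - M (t(M, h) = 2 - (M - h) = 2 + (h - M) = 2 + h - M)
1/(-79295 + t(z(-14, 9), (6*5)*1)) = 1/(-79295 + (2 + (6*5)*1 - 1*(-2))) = 1/(-79295 + (2 + 30*1 + 2)) = 1/(-79295 + (2 + 30 + 2)) = 1/(-79295 + 34) = 1/(-79261) = -1/79261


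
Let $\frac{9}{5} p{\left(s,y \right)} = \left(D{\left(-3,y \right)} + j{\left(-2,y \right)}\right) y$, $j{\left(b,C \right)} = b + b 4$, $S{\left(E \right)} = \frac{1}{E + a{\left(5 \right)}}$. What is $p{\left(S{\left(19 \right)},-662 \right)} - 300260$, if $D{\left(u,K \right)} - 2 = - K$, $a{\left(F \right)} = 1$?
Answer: $- \frac{1622360}{3} \approx -5.4079 \cdot 10^{5}$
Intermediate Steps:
$S{\left(E \right)} = \frac{1}{1 + E}$ ($S{\left(E \right)} = \frac{1}{E + 1} = \frac{1}{1 + E}$)
$j{\left(b,C \right)} = 5 b$ ($j{\left(b,C \right)} = b + 4 b = 5 b$)
$D{\left(u,K \right)} = 2 - K$
$p{\left(s,y \right)} = \frac{5 y \left(-8 - y\right)}{9}$ ($p{\left(s,y \right)} = \frac{5 \left(\left(2 - y\right) + 5 \left(-2\right)\right) y}{9} = \frac{5 \left(\left(2 - y\right) - 10\right) y}{9} = \frac{5 \left(-8 - y\right) y}{9} = \frac{5 y \left(-8 - y\right)}{9}$)
$p{\left(S{\left(19 \right)},-662 \right)} - 300260 = \left(- \frac{5}{9}\right) \left(-662\right) \left(8 - 662\right) - 300260 = \left(- \frac{5}{9}\right) \left(-662\right) \left(-654\right) - 300260 = - \frac{721580}{3} - 300260 = - \frac{1622360}{3}$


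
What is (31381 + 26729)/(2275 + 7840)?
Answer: 11622/2023 ≈ 5.7449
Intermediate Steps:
(31381 + 26729)/(2275 + 7840) = 58110/10115 = 58110*(1/10115) = 11622/2023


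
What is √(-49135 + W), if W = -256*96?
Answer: I*√73711 ≈ 271.5*I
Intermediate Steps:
W = -24576
√(-49135 + W) = √(-49135 - 24576) = √(-73711) = I*√73711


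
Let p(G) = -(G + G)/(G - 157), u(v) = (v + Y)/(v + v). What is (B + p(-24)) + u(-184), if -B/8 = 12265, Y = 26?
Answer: -3267783013/33304 ≈ -98120.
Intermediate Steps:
B = -98120 (B = -8*12265 = -98120)
u(v) = (26 + v)/(2*v) (u(v) = (v + 26)/(v + v) = (26 + v)/((2*v)) = (26 + v)*(1/(2*v)) = (26 + v)/(2*v))
p(G) = -2*G/(-157 + G)
(B + p(-24)) + u(-184) = (-98120 - 2*(-24)/(-157 - 24)) + (½)*(26 - 184)/(-184) = (-98120 - 2*(-24)/(-181)) + (½)*(-1/184)*(-158) = (-98120 - 2*(-24)*(-1/181)) + 79/184 = (-98120 - 48/181) + 79/184 = -17759768/181 + 79/184 = -3267783013/33304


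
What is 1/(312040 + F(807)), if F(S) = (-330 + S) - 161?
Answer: 1/312356 ≈ 3.2015e-6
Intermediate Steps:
F(S) = -491 + S
1/(312040 + F(807)) = 1/(312040 + (-491 + 807)) = 1/(312040 + 316) = 1/312356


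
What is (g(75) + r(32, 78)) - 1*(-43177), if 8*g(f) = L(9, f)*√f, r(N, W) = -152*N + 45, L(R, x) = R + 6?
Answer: 38358 + 75*√3/8 ≈ 38374.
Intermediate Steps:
L(R, x) = 6 + R
r(N, W) = 45 - 152*N
g(f) = 15*√f/8 (g(f) = ((6 + 9)*√f)/8 = (15*√f)/8 = 15*√f/8)
(g(75) + r(32, 78)) - 1*(-43177) = (15*√75/8 + (45 - 152*32)) - 1*(-43177) = (15*(5*√3)/8 + (45 - 4864)) + 43177 = (75*√3/8 - 4819) + 43177 = (-4819 + 75*√3/8) + 43177 = 38358 + 75*√3/8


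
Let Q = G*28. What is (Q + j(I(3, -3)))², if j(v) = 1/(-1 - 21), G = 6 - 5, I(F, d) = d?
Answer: 378225/484 ≈ 781.46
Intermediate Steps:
G = 1
j(v) = -1/22 (j(v) = 1/(-22) = -1/22)
Q = 28 (Q = 1*28 = 28)
(Q + j(I(3, -3)))² = (28 - 1/22)² = (615/22)² = 378225/484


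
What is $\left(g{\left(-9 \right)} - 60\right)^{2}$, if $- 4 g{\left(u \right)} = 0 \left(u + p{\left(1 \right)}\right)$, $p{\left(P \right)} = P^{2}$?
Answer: $3600$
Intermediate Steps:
$g{\left(u \right)} = 0$ ($g{\left(u \right)} = - \frac{0 \left(u + 1^{2}\right)}{4} = - \frac{0 \left(u + 1\right)}{4} = - \frac{0 \left(1 + u\right)}{4} = \left(- \frac{1}{4}\right) 0 = 0$)
$\left(g{\left(-9 \right)} - 60\right)^{2} = \left(0 - 60\right)^{2} = \left(-60\right)^{2} = 3600$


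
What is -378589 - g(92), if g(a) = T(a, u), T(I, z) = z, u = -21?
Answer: -378568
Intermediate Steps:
g(a) = -21
-378589 - g(92) = -378589 - 1*(-21) = -378589 + 21 = -378568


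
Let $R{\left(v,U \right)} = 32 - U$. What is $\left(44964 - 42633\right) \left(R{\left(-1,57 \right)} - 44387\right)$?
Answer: $-103524372$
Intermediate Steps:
$\left(44964 - 42633\right) \left(R{\left(-1,57 \right)} - 44387\right) = \left(44964 - 42633\right) \left(\left(32 - 57\right) - 44387\right) = 2331 \left(\left(32 - 57\right) - 44387\right) = 2331 \left(-25 - 44387\right) = 2331 \left(-44412\right) = -103524372$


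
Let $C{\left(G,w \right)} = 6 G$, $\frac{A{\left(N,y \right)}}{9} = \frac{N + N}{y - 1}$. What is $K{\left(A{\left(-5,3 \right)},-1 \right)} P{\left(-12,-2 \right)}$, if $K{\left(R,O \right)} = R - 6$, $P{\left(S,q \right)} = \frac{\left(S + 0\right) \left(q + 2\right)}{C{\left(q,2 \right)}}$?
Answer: $0$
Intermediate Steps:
$A{\left(N,y \right)} = \frac{18 N}{-1 + y}$ ($A{\left(N,y \right)} = 9 \frac{N + N}{y - 1} = 9 \frac{2 N}{-1 + y} = \frac{18 N}{-1 + y}$)
$P{\left(S,q \right)} = \frac{S \left(2 + q\right)}{6 q}$ ($P{\left(S,q \right)} = \frac{\left(S + 0\right) \left(q + 2\right)}{6 q} = S \left(2 + q\right) \frac{1}{6 q} = \frac{S \left(2 + q\right)}{6 q}$)
$K{\left(R,O \right)} = -6 + R$ ($K{\left(R,O \right)} = R - 6 = -6 + R$)
$K{\left(A{\left(-5,3 \right)},-1 \right)} P{\left(-12,-2 \right)} = \left(-6 + 18 \left(-5\right) \frac{1}{-1 + 3}\right) \frac{1}{6} \left(-12\right) \frac{1}{-2} \left(2 - 2\right) = \left(-6 + 18 \left(-5\right) \frac{1}{2}\right) \frac{1}{6} \left(-12\right) \left(- \frac{1}{2}\right) 0 = \left(-6 + 18 \left(-5\right) \frac{1}{2}\right) 0 = \left(-6 - 45\right) 0 = \left(-51\right) 0 = 0$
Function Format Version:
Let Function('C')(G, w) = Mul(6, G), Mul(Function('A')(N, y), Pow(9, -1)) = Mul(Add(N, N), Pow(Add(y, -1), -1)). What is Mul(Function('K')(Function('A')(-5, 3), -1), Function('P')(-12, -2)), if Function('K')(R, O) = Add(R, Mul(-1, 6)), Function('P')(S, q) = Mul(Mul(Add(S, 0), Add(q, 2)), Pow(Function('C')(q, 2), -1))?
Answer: 0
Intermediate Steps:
Function('A')(N, y) = Mul(18, N, Pow(Add(-1, y), -1)) (Function('A')(N, y) = Mul(9, Mul(Add(N, N), Pow(Add(y, -1), -1))) = Mul(9, Mul(Mul(2, N), Pow(Add(-1, y), -1))) = Mul(9, Mul(2, N, Pow(Add(-1, y), -1))) = Mul(18, N, Pow(Add(-1, y), -1)))
Function('P')(S, q) = Mul(Rational(1, 6), S, Pow(q, -1), Add(2, q)) (Function('P')(S, q) = Mul(Mul(Add(S, 0), Add(q, 2)), Pow(Mul(6, q), -1)) = Mul(Mul(S, Add(2, q)), Mul(Rational(1, 6), Pow(q, -1))) = Mul(Rational(1, 6), S, Pow(q, -1), Add(2, q)))
Function('K')(R, O) = Add(-6, R) (Function('K')(R, O) = Add(R, -6) = Add(-6, R))
Mul(Function('K')(Function('A')(-5, 3), -1), Function('P')(-12, -2)) = Mul(Add(-6, Mul(18, -5, Pow(Add(-1, 3), -1))), Mul(Rational(1, 6), -12, Pow(-2, -1), Add(2, -2))) = Mul(Add(-6, Mul(18, -5, Pow(2, -1))), Mul(Rational(1, 6), -12, Rational(-1, 2), 0)) = Mul(Add(-6, Mul(18, -5, Rational(1, 2))), 0) = Mul(Add(-6, -45), 0) = Mul(-51, 0) = 0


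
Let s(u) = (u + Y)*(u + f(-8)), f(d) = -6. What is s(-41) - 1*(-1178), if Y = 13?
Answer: 2494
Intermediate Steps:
s(u) = (-6 + u)*(13 + u) (s(u) = (u + 13)*(u - 6) = (13 + u)*(-6 + u) = (-6 + u)*(13 + u))
s(-41) - 1*(-1178) = (-78 + (-41)² + 7*(-41)) - 1*(-1178) = (-78 + 1681 - 287) + 1178 = 1316 + 1178 = 2494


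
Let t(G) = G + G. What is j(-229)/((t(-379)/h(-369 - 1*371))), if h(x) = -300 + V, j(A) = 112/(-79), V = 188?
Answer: -6272/29941 ≈ -0.20948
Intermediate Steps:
t(G) = 2*G
j(A) = -112/79 (j(A) = 112*(-1/79) = -112/79)
h(x) = -112 (h(x) = -300 + 188 = -112)
j(-229)/((t(-379)/h(-369 - 1*371))) = -112/(79*((2*(-379))/(-112))) = -112/(79*((-758*(-1/112)))) = -112/(79*379/56) = -112/79*56/379 = -6272/29941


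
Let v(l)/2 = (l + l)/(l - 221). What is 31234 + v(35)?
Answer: 2904692/93 ≈ 31233.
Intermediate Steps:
v(l) = 4*l/(-221 + l) (v(l) = 2*((l + l)/(l - 221)) = 2*((2*l)/(-221 + l)) = 2*(2*l/(-221 + l)) = 4*l/(-221 + l))
31234 + v(35) = 31234 + 4*35/(-221 + 35) = 31234 + 4*35/(-186) = 31234 + 4*35*(-1/186) = 31234 - 70/93 = 2904692/93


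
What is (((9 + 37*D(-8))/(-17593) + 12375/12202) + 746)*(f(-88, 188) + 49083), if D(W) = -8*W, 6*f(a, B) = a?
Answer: 23601726463582285/644009358 ≈ 3.6648e+7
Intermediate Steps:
f(a, B) = a/6
(((9 + 37*D(-8))/(-17593) + 12375/12202) + 746)*(f(-88, 188) + 49083) = (((9 + 37*(-8*(-8)))/(-17593) + 12375/12202) + 746)*((1/6)*(-88) + 49083) = (((9 + 37*64)*(-1/17593) + 12375*(1/12202)) + 746)*(-44/3 + 49083) = (((9 + 2368)*(-1/17593) + 12375/12202) + 746)*(147205/3) = ((2377*(-1/17593) + 12375/12202) + 746)*(147205/3) = ((-2377/17593 + 12375/12202) + 746)*(147205/3) = (188709221/214669786 + 746)*(147205/3) = (160332369577/214669786)*(147205/3) = 23601726463582285/644009358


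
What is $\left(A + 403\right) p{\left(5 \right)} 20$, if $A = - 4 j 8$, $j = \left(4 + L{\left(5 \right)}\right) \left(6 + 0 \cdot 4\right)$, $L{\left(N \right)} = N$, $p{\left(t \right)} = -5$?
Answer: $132500$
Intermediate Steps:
$j = 54$ ($j = \left(4 + 5\right) \left(6 + 0 \cdot 4\right) = 9 \left(6 + 0\right) = 9 \cdot 6 = 54$)
$A = -1728$ ($A = \left(-4\right) 54 \cdot 8 = \left(-216\right) 8 = -1728$)
$\left(A + 403\right) p{\left(5 \right)} 20 = \left(-1728 + 403\right) \left(\left(-5\right) 20\right) = \left(-1325\right) \left(-100\right) = 132500$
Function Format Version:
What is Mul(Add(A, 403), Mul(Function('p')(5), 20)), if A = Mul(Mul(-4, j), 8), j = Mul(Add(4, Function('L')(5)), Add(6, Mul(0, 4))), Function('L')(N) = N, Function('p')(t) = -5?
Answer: 132500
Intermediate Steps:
j = 54 (j = Mul(Add(4, 5), Add(6, Mul(0, 4))) = Mul(9, Add(6, 0)) = Mul(9, 6) = 54)
A = -1728 (A = Mul(Mul(-4, 54), 8) = Mul(-216, 8) = -1728)
Mul(Add(A, 403), Mul(Function('p')(5), 20)) = Mul(Add(-1728, 403), Mul(-5, 20)) = Mul(-1325, -100) = 132500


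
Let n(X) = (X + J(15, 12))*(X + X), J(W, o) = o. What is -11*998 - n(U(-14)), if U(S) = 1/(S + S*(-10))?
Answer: -87144877/7938 ≈ -10978.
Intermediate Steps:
U(S) = -1/(9*S) (U(S) = 1/(S - 10*S) = 1/(-9*S) = -1/(9*S))
n(X) = 2*X*(12 + X) (n(X) = (X + 12)*(X + X) = (12 + X)*(2*X) = 2*X*(12 + X))
-11*998 - n(U(-14)) = -11*998 - 2*(-1/9/(-14))*(12 - 1/9/(-14)) = -10978 - 2*(-1/9*(-1/14))*(12 - 1/9*(-1/14)) = -10978 - 2*(12 + 1/126)/126 = -10978 - 2*1513/(126*126) = -10978 - 1*1513/7938 = -10978 - 1513/7938 = -87144877/7938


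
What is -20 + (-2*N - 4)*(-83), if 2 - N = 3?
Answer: 146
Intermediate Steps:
N = -1 (N = 2 - 1*3 = 2 - 3 = -1)
-20 + (-2*N - 4)*(-83) = -20 + (-2*(-1) - 4)*(-83) = -20 + (2 - 4)*(-83) = -20 - 2*(-83) = -20 + 166 = 146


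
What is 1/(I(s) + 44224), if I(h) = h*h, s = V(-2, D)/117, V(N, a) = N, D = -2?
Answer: 13689/605382340 ≈ 2.2612e-5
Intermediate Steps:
s = -2/117 ≈ -0.017094
I(h) = h**2
1/(I(s) + 44224) = 1/((-2/117)**2 + 44224) = 1/(4/13689 + 44224) = 1/(605382340/13689) = 13689/605382340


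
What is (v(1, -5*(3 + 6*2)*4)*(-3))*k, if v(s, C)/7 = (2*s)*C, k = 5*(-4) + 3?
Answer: -214200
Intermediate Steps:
k = -17 (k = -20 + 3 = -17)
v(s, C) = 14*C*s (v(s, C) = 7*((2*s)*C) = 7*(2*C*s) = 14*C*s)
(v(1, -5*(3 + 6*2)*4)*(-3))*k = ((14*(-5*(3 + 6*2)*4)*1)*(-3))*(-17) = ((14*(-5*(3 + 12)*4)*1)*(-3))*(-17) = ((14*(-5*15*4)*1)*(-3))*(-17) = ((14*(-75*4)*1)*(-3))*(-17) = ((14*(-300)*1)*(-3))*(-17) = -4200*(-3)*(-17) = 12600*(-17) = -214200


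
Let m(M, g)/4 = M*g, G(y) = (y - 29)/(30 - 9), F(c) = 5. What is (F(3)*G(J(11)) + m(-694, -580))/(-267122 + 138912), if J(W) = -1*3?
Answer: -3381152/269241 ≈ -12.558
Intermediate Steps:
J(W) = -3
G(y) = -29/21 + y/21 (G(y) = (-29 + y)/21 = (-29 + y)*(1/21) = -29/21 + y/21)
m(M, g) = 4*M*g (m(M, g) = 4*(M*g) = 4*M*g)
(F(3)*G(J(11)) + m(-694, -580))/(-267122 + 138912) = (5*(-29/21 + (1/21)*(-3)) + 4*(-694)*(-580))/(-267122 + 138912) = (5*(-29/21 - ⅐) + 1610080)/(-128210) = (5*(-32/21) + 1610080)*(-1/128210) = (-160/21 + 1610080)*(-1/128210) = (33811520/21)*(-1/128210) = -3381152/269241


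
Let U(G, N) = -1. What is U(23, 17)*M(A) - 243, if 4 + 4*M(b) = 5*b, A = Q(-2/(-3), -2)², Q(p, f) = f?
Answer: -247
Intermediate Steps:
A = 4 (A = (-2)² = 4)
M(b) = -1 + 5*b/4 (M(b) = -1 + (5*b)/4 = -1 + 5*b/4)
U(23, 17)*M(A) - 243 = -(-1 + (5/4)*4) - 243 = -(-1 + 5) - 243 = -1*4 - 243 = -4 - 243 = -247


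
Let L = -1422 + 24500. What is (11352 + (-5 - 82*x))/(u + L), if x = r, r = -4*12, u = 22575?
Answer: 15283/45653 ≈ 0.33476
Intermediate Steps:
r = -48
x = -48
L = 23078
(11352 + (-5 - 82*x))/(u + L) = (11352 + (-5 - 82*(-48)))/(22575 + 23078) = (11352 + (-5 + 3936))/45653 = (11352 + 3931)*(1/45653) = 15283*(1/45653) = 15283/45653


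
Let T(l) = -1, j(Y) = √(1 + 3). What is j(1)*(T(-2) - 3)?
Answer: -8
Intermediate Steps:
j(Y) = 2 (j(Y) = √4 = 2)
j(1)*(T(-2) - 3) = 2*(-1 - 3) = 2*(-4) = -8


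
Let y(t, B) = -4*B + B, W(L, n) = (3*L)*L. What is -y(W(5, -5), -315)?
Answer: -945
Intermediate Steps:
W(L, n) = 3*L²
y(t, B) = -3*B
-y(W(5, -5), -315) = -(-3)*(-315) = -1*945 = -945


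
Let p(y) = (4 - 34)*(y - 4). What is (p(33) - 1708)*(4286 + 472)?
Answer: -12266124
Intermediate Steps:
p(y) = 120 - 30*y (p(y) = -30*(-4 + y) = 120 - 30*y)
(p(33) - 1708)*(4286 + 472) = ((120 - 30*33) - 1708)*(4286 + 472) = ((120 - 990) - 1708)*4758 = (-870 - 1708)*4758 = -2578*4758 = -12266124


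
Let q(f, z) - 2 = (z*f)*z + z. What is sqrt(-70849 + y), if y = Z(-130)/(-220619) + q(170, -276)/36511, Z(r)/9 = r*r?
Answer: I*sqrt(4573952657402145592911203)/8055020309 ≈ 265.51*I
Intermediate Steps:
Z(r) = 9*r**2 (Z(r) = 9*(r*r) = 9*r**2)
q(f, z) = 2 + z + f*z**2 (q(f, z) = 2 + ((z*f)*z + z) = 2 + ((f*z)*z + z) = 2 + (f*z**2 + z) = 2 + (z + f*z**2) = 2 + z + f*z**2)
y = 2851384627774/8055020309 (y = (9*(-130)**2)/(-220619) + (2 - 276 + 170*(-276)**2)/36511 = (9*16900)*(-1/220619) + (2 - 276 + 170*76176)*(1/36511) = 152100*(-1/220619) + (2 - 276 + 12949920)*(1/36511) = -152100/220619 + 12949646*(1/36511) = -152100/220619 + 12949646/36511 = 2851384627774/8055020309 ≈ 353.99)
sqrt(-70849 + y) = sqrt(-70849 + 2851384627774/8055020309) = sqrt(-567838749244567/8055020309) = I*sqrt(4573952657402145592911203)/8055020309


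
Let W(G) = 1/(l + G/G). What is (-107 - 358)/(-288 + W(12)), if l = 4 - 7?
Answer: 930/577 ≈ 1.6118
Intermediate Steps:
l = -3
W(G) = -1/2 (W(G) = 1/(-3 + G/G) = 1/(-3 + 1) = 1/(-2) = -1/2)
(-107 - 358)/(-288 + W(12)) = (-107 - 358)/(-288 - 1/2) = -465/(-577/2) = -465*(-2/577) = 930/577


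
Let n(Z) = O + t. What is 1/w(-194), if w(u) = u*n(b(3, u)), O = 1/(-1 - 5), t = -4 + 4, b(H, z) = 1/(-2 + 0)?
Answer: 3/97 ≈ 0.030928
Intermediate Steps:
b(H, z) = -1/2 (b(H, z) = 1/(-2) = -1/2)
t = 0
O = -1/6 (O = 1/(-6) = -1/6 ≈ -0.16667)
n(Z) = -1/6 (n(Z) = -1/6 + 0 = -1/6)
w(u) = -u/6 (w(u) = u*(-1/6) = -u/6)
1/w(-194) = 1/(-1/6*(-194)) = 1/(97/3) = 3/97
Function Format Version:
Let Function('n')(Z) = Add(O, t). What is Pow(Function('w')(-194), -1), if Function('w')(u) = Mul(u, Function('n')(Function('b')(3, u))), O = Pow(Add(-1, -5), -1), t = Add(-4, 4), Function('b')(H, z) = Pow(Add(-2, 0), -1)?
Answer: Rational(3, 97) ≈ 0.030928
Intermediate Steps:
Function('b')(H, z) = Rational(-1, 2) (Function('b')(H, z) = Pow(-2, -1) = Rational(-1, 2))
t = 0
O = Rational(-1, 6) (O = Pow(-6, -1) = Rational(-1, 6) ≈ -0.16667)
Function('n')(Z) = Rational(-1, 6) (Function('n')(Z) = Add(Rational(-1, 6), 0) = Rational(-1, 6))
Function('w')(u) = Mul(Rational(-1, 6), u) (Function('w')(u) = Mul(u, Rational(-1, 6)) = Mul(Rational(-1, 6), u))
Pow(Function('w')(-194), -1) = Pow(Mul(Rational(-1, 6), -194), -1) = Pow(Rational(97, 3), -1) = Rational(3, 97)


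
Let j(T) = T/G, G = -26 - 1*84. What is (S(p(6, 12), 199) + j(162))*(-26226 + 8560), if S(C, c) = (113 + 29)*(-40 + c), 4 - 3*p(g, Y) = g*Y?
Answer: -1994184654/5 ≈ -3.9884e+8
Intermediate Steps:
G = -110 (G = -26 - 84 = -110)
j(T) = -T/110 (j(T) = T/(-110) = T*(-1/110) = -T/110)
p(g, Y) = 4/3 - Y*g/3 (p(g, Y) = 4/3 - g*Y/3 = 4/3 - Y*g/3)
S(C, c) = -5680 + 142*c (S(C, c) = 142*(-40 + c) = -5680 + 142*c)
(S(p(6, 12), 199) + j(162))*(-26226 + 8560) = ((-5680 + 142*199) - 1/110*162)*(-26226 + 8560) = ((-5680 + 28258) - 81/55)*(-17666) = (22578 - 81/55)*(-17666) = (1241709/55)*(-17666) = -1994184654/5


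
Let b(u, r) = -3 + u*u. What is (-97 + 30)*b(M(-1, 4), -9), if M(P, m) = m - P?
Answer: -1474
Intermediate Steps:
b(u, r) = -3 + u**2
(-97 + 30)*b(M(-1, 4), -9) = (-97 + 30)*(-3 + (4 - 1*(-1))**2) = -67*(-3 + (4 + 1)**2) = -67*(-3 + 5**2) = -67*(-3 + 25) = -67*22 = -1474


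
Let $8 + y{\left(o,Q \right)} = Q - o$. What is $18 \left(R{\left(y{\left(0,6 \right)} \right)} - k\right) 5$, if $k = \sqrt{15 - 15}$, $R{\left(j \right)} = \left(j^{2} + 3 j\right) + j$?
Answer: $-360$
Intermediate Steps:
$y{\left(o,Q \right)} = -8 + Q - o$ ($y{\left(o,Q \right)} = -8 + \left(Q - o\right) = -8 + Q - o$)
$R{\left(j \right)} = j^{2} + 4 j$
$k = 0$ ($k = \sqrt{0} = 0$)
$18 \left(R{\left(y{\left(0,6 \right)} \right)} - k\right) 5 = 18 \left(\left(-8 + 6 - 0\right) \left(4 - 2\right) - 0\right) 5 = 18 \left(\left(-8 + 6 + 0\right) \left(4 + \left(-8 + 6 + 0\right)\right) + 0\right) 5 = 18 \left(- 2 \left(4 - 2\right) + 0\right) 5 = 18 \left(\left(-2\right) 2 + 0\right) 5 = 18 \left(-4 + 0\right) 5 = 18 \left(-4\right) 5 = \left(-72\right) 5 = -360$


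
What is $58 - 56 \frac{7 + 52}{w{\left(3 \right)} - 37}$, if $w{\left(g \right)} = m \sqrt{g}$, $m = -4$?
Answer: $\frac{198866}{1321} - \frac{13216 \sqrt{3}}{1321} \approx 133.21$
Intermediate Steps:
$w{\left(g \right)} = - 4 \sqrt{g}$
$58 - 56 \frac{7 + 52}{w{\left(3 \right)} - 37} = 58 - 56 \frac{7 + 52}{- 4 \sqrt{3} - 37} = 58 - 56 \frac{59}{-37 - 4 \sqrt{3}} = 58 - \frac{3304}{-37 - 4 \sqrt{3}}$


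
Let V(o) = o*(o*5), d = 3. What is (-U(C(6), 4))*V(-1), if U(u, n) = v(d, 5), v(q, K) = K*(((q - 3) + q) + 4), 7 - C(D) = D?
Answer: -175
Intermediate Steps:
C(D) = 7 - D
v(q, K) = K*(1 + 2*q) (v(q, K) = K*(((-3 + q) + q) + 4) = K*((-3 + 2*q) + 4) = K*(1 + 2*q))
U(u, n) = 35 (U(u, n) = 5*(1 + 2*3) = 5*(1 + 6) = 5*7 = 35)
V(o) = 5*o**2 (V(o) = o*(5*o) = 5*o**2)
(-U(C(6), 4))*V(-1) = (-1*35)*(5*(-1)**2) = -175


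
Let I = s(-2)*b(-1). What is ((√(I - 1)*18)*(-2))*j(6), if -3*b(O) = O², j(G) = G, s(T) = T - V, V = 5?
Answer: -144*√3 ≈ -249.42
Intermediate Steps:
s(T) = -5 + T (s(T) = T - 1*5 = T - 5 = -5 + T)
b(O) = -O²/3
I = 7/3 (I = (-5 - 2)*(-⅓*(-1)²) = -(-7)/3 = -7*(-⅓) = 7/3 ≈ 2.3333)
((√(I - 1)*18)*(-2))*j(6) = ((√(7/3 - 1)*18)*(-2))*6 = ((√(4/3)*18)*(-2))*6 = (((2*√3/3)*18)*(-2))*6 = ((12*√3)*(-2))*6 = -24*√3*6 = -144*√3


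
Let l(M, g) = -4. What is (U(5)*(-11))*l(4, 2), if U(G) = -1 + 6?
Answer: 220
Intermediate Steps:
U(G) = 5
(U(5)*(-11))*l(4, 2) = (5*(-11))*(-4) = -55*(-4) = 220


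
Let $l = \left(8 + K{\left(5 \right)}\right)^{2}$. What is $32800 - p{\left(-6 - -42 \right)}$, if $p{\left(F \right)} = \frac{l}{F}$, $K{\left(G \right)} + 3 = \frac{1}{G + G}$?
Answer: $\frac{13119711}{400} \approx 32799.0$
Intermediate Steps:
$K{\left(G \right)} = -3 + \frac{1}{2 G}$ ($K{\left(G \right)} = -3 + \frac{1}{G + G} = -3 + \frac{1}{2 G}$)
$l = \frac{2601}{100}$ ($l = \left(8 - \left(3 - \frac{1}{2 \cdot 5}\right)\right)^{2} = \left(8 + \left(-3 + \frac{1}{2} \cdot \frac{1}{5}\right)\right)^{2} = \left(8 + \left(-3 + \frac{1}{10}\right)\right)^{2} = \left(8 - \frac{29}{10}\right)^{2} = \left(\frac{51}{10}\right)^{2} = \frac{2601}{100} \approx 26.01$)
$p{\left(F \right)} = \frac{2601}{100 F}$
$32800 - p{\left(-6 - -42 \right)} = 32800 - \frac{2601}{100 \left(-6 - -42\right)} = 32800 - \frac{2601}{100 \left(-6 + 42\right)} = 32800 - \frac{2601}{100 \cdot 36} = 32800 - \frac{2601}{100} \cdot \frac{1}{36} = 32800 - \frac{289}{400} = \frac{13119711}{400}$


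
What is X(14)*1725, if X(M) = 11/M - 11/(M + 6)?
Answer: 11385/28 ≈ 406.61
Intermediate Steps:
X(M) = -11/(6 + M) + 11/M (X(M) = 11/M - 11/(6 + M) = -11/(6 + M) + 11/M)
X(14)*1725 = (66/(14*(6 + 14)))*1725 = (66*(1/14)/20)*1725 = (66*(1/14)*(1/20))*1725 = (33/140)*1725 = 11385/28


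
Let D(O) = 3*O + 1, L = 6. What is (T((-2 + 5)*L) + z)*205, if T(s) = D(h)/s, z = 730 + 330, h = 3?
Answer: 1956725/9 ≈ 2.1741e+5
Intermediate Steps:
D(O) = 1 + 3*O
z = 1060
T(s) = 10/s (T(s) = (1 + 3*3)/s = (1 + 9)/s = 10/s)
(T((-2 + 5)*L) + z)*205 = (10/(((-2 + 5)*6)) + 1060)*205 = (10/((3*6)) + 1060)*205 = (10/18 + 1060)*205 = (10*(1/18) + 1060)*205 = (5/9 + 1060)*205 = (9545/9)*205 = 1956725/9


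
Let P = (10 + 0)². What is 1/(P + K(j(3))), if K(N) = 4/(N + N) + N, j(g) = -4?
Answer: 2/191 ≈ 0.010471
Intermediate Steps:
K(N) = N + 2/N (K(N) = 4/((2*N)) + N = 4*(1/(2*N)) + N = 2/N + N = N + 2/N)
P = 100 (P = 10² = 100)
1/(P + K(j(3))) = 1/(100 + (-4 + 2/(-4))) = 1/(100 + (-4 + 2*(-¼))) = 1/(100 + (-4 - ½)) = 1/(100 - 9/2) = 1/(191/2) = 2/191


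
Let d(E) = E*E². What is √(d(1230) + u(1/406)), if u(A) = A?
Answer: √306737872812406/406 ≈ 43138.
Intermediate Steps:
d(E) = E³
√(d(1230) + u(1/406)) = √(1230³ + 1/406) = √(1860867000 + 1/406) = √(755512002001/406) = √306737872812406/406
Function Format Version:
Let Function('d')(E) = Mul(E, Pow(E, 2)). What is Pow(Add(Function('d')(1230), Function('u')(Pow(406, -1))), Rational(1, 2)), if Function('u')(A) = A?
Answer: Mul(Rational(1, 406), Pow(306737872812406, Rational(1, 2))) ≈ 43138.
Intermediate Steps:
Function('d')(E) = Pow(E, 3)
Pow(Add(Function('d')(1230), Function('u')(Pow(406, -1))), Rational(1, 2)) = Pow(Add(Pow(1230, 3), Pow(406, -1)), Rational(1, 2)) = Pow(Add(1860867000, Rational(1, 406)), Rational(1, 2)) = Pow(Rational(755512002001, 406), Rational(1, 2)) = Mul(Rational(1, 406), Pow(306737872812406, Rational(1, 2)))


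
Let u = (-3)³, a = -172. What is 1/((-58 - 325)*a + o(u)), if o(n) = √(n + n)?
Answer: 32938/2169823715 - 3*I*√6/4339647430 ≈ 1.518e-5 - 1.6933e-9*I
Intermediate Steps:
u = -27
o(n) = √2*√n (o(n) = √(2*n) = √2*√n)
1/((-58 - 325)*a + o(u)) = 1/((-58 - 325)*(-172) + √2*√(-27)) = 1/(-383*(-172) + √2*(3*I*√3)) = 1/(65876 + 3*I*√6)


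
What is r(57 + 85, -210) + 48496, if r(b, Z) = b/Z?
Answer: 5092009/105 ≈ 48495.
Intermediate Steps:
r(57 + 85, -210) + 48496 = (57 + 85)/(-210) + 48496 = 142*(-1/210) + 48496 = -71/105 + 48496 = 5092009/105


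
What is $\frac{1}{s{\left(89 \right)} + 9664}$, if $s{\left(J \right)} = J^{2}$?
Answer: $\frac{1}{17585} \approx 5.6867 \cdot 10^{-5}$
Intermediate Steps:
$\frac{1}{s{\left(89 \right)} + 9664} = \frac{1}{89^{2} + 9664} = \frac{1}{7921 + 9664} = \frac{1}{17585}$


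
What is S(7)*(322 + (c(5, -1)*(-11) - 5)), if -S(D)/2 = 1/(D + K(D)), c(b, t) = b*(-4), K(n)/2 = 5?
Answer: -1074/17 ≈ -63.176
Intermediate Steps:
K(n) = 10 (K(n) = 2*5 = 10)
c(b, t) = -4*b
S(D) = -2/(10 + D) (S(D) = -2/(D + 10) = -2/(10 + D))
S(7)*(322 + (c(5, -1)*(-11) - 5)) = (-2/(10 + 7))*(322 + (-4*5*(-11) - 5)) = (-2/17)*(322 + (-20*(-11) - 5)) = (-2*1/17)*(322 + (220 - 5)) = -2*(322 + 215)/17 = -2/17*537 = -1074/17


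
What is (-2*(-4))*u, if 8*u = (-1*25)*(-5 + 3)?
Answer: 50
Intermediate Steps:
u = 25/4 (u = ((-1*25)*(-5 + 3))/8 = (-25*(-2))/8 = (⅛)*50 = 25/4 ≈ 6.2500)
(-2*(-4))*u = -2*(-4)*(25/4) = 8*(25/4) = 50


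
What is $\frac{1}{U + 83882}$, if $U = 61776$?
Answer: $\frac{1}{145658} \approx 6.8654 \cdot 10^{-6}$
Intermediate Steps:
$\frac{1}{U + 83882} = \frac{1}{61776 + 83882} = \frac{1}{145658}$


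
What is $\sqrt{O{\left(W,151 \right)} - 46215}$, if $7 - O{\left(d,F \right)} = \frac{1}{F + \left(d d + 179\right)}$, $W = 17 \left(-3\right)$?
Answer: $\frac{i \sqrt{396961887219}}{2931} \approx 214.96 i$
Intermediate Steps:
$W = -51$
$O{\left(d,F \right)} = 7 - \frac{1}{179 + F + d^{2}}$ ($O{\left(d,F \right)} = 7 - \frac{1}{F + \left(d d + 179\right)} = 7 - \frac{1}{F + \left(d^{2} + 179\right)} = 7 - \frac{1}{F + \left(179 + d^{2}\right)} = 7 - \frac{1}{179 + F + d^{2}}$)
$\sqrt{O{\left(W,151 \right)} - 46215} = \sqrt{\frac{1252 + 7 \cdot 151 + 7 \left(-51\right)^{2}}{179 + 151 + \left(-51\right)^{2}} - 46215} = \sqrt{\frac{1252 + 1057 + 7 \cdot 2601}{179 + 151 + 2601} - 46215} = \sqrt{\frac{1252 + 1057 + 18207}{2931} - 46215} = \sqrt{\frac{1}{2931} \cdot 20516 - 46215} = \sqrt{\frac{20516}{2931} - 46215} = \sqrt{- \frac{135435649}{2931}} = \frac{i \sqrt{396961887219}}{2931}$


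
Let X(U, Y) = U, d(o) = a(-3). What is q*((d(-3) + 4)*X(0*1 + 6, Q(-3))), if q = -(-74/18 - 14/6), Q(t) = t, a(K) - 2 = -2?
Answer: 464/3 ≈ 154.67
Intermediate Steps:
a(K) = 0 (a(K) = 2 - 2 = 0)
d(o) = 0
q = 58/9 (q = -(-74*1/18 - 14/6) = -(-37/9 - 1*7/3) = -(-37/9 - 7/3) = -1*(-58/9) = 58/9 ≈ 6.4444)
q*((d(-3) + 4)*X(0*1 + 6, Q(-3))) = 58*((0 + 4)*(0*1 + 6))/9 = 58*(4*(0 + 6))/9 = 58*(4*6)/9 = (58/9)*24 = 464/3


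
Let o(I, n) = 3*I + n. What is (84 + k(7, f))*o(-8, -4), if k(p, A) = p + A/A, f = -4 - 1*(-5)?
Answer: -2576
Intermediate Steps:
o(I, n) = n + 3*I
f = 1 (f = -4 + 5 = 1)
k(p, A) = 1 + p (k(p, A) = p + 1 = 1 + p)
(84 + k(7, f))*o(-8, -4) = (84 + (1 + 7))*(-4 + 3*(-8)) = (84 + 8)*(-4 - 24) = 92*(-28) = -2576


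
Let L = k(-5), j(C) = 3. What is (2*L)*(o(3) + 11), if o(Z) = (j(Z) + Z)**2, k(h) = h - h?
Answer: 0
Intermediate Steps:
k(h) = 0
L = 0
o(Z) = (3 + Z)**2
(2*L)*(o(3) + 11) = (2*0)*((3 + 3)**2 + 11) = 0*(6**2 + 11) = 0*(36 + 11) = 0*47 = 0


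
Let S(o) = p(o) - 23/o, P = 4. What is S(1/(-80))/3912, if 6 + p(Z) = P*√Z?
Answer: 917/1956 + I*√5/19560 ≈ 0.46881 + 0.00011432*I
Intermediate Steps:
p(Z) = -6 + 4*√Z
S(o) = -6 - 23/o + 4*√o (S(o) = (-6 + 4*√o) - 23/o = -6 - 23/o + 4*√o)
S(1/(-80))/3912 = (-6 - 23/(1/(-80)) + 4*√(1/(-80)))/3912 = (-6 - 23/(-1/80) + 4*√(-1/80))*(1/3912) = (-6 - 23*(-80) + 4*(I*√5/20))*(1/3912) = (-6 + 1840 + I*√5/5)*(1/3912) = (1834 + I*√5/5)*(1/3912) = 917/1956 + I*√5/19560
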